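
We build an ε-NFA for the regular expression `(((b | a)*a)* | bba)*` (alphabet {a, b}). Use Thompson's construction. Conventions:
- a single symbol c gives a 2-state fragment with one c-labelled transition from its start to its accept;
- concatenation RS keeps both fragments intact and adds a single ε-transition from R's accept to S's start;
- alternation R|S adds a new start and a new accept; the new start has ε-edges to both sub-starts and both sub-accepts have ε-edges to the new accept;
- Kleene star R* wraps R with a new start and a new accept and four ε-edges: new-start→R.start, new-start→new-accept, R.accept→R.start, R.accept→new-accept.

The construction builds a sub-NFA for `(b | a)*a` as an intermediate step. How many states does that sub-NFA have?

10

Fragment for `(b | a)*a`:
Each of the 3 symbol leaves contributes a 2-state fragment.
  b | a — 6 states
  (b | a)* — 8 states
  (b | a)*a — 10 states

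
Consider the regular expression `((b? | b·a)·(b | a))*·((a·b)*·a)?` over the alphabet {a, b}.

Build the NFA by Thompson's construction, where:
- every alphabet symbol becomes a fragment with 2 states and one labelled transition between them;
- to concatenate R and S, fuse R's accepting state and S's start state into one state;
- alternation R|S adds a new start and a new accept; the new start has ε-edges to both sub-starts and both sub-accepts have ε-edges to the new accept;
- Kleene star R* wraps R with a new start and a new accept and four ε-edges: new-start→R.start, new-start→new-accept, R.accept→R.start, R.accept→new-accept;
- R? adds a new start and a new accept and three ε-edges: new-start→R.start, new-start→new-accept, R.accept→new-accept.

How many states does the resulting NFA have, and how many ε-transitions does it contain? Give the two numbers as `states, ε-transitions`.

23, 22

Recursing over subexpressions:
Each of the 8 symbol leaves contributes 2 states and 0 ε-transitions.
  b? : 4 states, 3 ε-transitions
  b·a : 3 states, 0 ε-transitions
  b? | b·a : 9 states, 7 ε-transitions
  b | a : 6 states, 4 ε-transitions
  (b? | b·a)·(b | a) : 14 states, 11 ε-transitions
  ((b? | b·a)·(b | a))* : 16 states, 15 ε-transitions
  a·b : 3 states, 0 ε-transitions
  (a·b)* : 5 states, 4 ε-transitions
  (a·b)*·a : 6 states, 4 ε-transitions
  ((a·b)*·a)? : 8 states, 7 ε-transitions
  ((b? | b·a)·(b | a))*·((a·b)*·a)? : 23 states, 22 ε-transitions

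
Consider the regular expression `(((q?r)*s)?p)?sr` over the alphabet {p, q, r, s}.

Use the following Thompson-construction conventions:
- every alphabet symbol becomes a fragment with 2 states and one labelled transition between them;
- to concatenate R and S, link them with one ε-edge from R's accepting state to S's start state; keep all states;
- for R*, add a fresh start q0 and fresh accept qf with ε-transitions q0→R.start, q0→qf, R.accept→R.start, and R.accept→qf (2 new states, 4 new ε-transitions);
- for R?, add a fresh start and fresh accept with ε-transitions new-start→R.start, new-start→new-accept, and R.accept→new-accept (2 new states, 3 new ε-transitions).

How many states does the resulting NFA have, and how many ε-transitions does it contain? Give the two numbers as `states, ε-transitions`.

Bottom-up over the parse tree:
Each of the 6 symbol leaves contributes 2 states and 0 ε-transitions.
  q? = 4 states, 3 ε-transitions
  q?r = 6 states, 4 ε-transitions
  (q?r)* = 8 states, 8 ε-transitions
  (q?r)*s = 10 states, 9 ε-transitions
  ((q?r)*s)? = 12 states, 12 ε-transitions
  ((q?r)*s)?p = 14 states, 13 ε-transitions
  (((q?r)*s)?p)? = 16 states, 16 ε-transitions
  (((q?r)*s)?p)?sr = 20 states, 18 ε-transitions

20, 18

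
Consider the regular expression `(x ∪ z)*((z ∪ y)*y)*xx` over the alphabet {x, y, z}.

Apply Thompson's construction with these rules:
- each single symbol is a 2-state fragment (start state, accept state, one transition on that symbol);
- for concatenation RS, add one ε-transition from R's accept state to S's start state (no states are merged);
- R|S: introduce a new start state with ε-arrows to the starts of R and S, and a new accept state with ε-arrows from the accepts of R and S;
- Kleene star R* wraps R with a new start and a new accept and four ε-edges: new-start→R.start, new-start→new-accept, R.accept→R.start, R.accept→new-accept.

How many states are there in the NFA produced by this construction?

Recursing over subexpressions:
Each of the 7 symbol leaves contributes a 2-state fragment.
  x ∪ z → 6 states
  (x ∪ z)* → 8 states
  z ∪ y → 6 states
  (z ∪ y)* → 8 states
  (z ∪ y)*y → 10 states
  ((z ∪ y)*y)* → 12 states
  (x ∪ z)*((z ∪ y)*y)*xx → 24 states

24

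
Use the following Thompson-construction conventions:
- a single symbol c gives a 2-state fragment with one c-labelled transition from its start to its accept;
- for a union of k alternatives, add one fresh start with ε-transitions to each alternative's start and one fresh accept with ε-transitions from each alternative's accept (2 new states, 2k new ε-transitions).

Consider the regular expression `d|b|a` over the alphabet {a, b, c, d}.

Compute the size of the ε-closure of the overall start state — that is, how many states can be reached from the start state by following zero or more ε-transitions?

4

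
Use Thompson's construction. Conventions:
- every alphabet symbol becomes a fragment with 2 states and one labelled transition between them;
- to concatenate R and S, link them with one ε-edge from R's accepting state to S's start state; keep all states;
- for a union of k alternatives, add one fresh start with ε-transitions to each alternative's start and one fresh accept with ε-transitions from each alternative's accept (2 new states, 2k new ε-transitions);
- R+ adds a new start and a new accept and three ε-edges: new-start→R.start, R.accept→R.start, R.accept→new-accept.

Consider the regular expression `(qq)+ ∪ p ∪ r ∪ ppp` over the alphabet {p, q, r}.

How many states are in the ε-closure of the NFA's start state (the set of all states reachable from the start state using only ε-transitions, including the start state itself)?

6

Compute the ε-closure size of each fragment's start state recursively; a symbol fragment's start has no outgoing ε-edge, so its closure is just itself (size 1).
  qq → same as the first factor's closure: C = 1
  (qq)+ → new start ε-reaches only the body's start; the new accept needs a symbol first: C = 1 + 1 = 2
  ppp → C equals the left operand's closure size = 1 (its accept is not ε-reachable, so the closure stops there)
  (qq)+ ∪ p ∪ r ∪ ppp → C = 1 + 2 + 1 + 1 + 1 = 6 (the new accept is not ε-reachable since no branch accepts ε)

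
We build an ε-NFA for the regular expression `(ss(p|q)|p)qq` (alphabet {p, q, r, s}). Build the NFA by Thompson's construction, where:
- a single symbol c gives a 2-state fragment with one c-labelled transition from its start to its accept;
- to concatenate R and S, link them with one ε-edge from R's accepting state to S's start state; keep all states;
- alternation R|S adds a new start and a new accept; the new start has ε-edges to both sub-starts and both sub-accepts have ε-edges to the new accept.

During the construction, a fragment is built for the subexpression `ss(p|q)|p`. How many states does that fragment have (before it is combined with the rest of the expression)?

Fragment for `ss(p|q)|p`:
Each of the 5 symbol leaves contributes a 2-state fragment.
  p|q → 6 states
  ss(p|q) → 10 states
  ss(p|q)|p → 14 states

14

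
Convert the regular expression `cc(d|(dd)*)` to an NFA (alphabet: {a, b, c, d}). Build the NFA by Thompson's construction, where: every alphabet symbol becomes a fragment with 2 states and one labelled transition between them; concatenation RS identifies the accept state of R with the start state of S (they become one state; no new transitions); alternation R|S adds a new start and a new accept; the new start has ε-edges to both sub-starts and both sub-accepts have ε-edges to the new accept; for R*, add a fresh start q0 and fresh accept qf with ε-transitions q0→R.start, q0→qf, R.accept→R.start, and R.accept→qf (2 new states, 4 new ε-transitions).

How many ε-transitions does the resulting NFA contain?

8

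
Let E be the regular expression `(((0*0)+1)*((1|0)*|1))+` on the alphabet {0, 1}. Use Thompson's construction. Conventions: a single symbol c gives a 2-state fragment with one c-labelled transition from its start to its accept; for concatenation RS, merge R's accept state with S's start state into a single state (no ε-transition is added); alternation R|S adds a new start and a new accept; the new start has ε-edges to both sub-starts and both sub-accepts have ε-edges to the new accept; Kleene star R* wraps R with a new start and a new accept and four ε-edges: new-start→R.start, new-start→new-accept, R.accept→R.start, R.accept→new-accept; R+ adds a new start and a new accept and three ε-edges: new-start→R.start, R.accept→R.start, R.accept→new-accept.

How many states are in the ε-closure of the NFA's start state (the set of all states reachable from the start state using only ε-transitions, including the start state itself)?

Compute the ε-closure size of each fragment's start state recursively; a symbol fragment's start has no outgoing ε-edge, so its closure is just itself (size 1).
  0* → new start has ε-edges to the inner start and to the new accept, so C = 2 + 1 = 3
  0*0 → the left operand accepts ε, so the closure extends into the next operand (the shared merged state is already counted); C = 3 + (1−1) = 3
  (0*0)+ → C = 1 + 3 = 4 (the body doesn't accept ε, so the new accept is not reached)
  (0*0)+1 → same as the first factor's closure: C = 4
  ((0*0)+1)* → C = 1 (new start) + 4 (body) + 1 (new accept) = 6
  1|0 → new start ε-reaches every alternative's start; none of them accept ε, so the new accept is not reached: C = 1 + 1 + 1 = 3
  (1|0)* → C = 1 (new start) + 3 (body) + 1 (new accept) = 5
  (1|0)*|1 → C = 1 (new start) + (5 + 1) + 1 (new accept, since some branch ε-reaches its own accept) = 8
  ((0*0)+1)*((1|0)*|1) → C = 6 + (8−1) = 13 (closure spills across the concat boundary because the left factor accepts ε)
  (((0*0)+1)*((1|0)*|1))+ → C = 1 + 13 + 1 (new accept, reached because the body accepts ε) = 15

15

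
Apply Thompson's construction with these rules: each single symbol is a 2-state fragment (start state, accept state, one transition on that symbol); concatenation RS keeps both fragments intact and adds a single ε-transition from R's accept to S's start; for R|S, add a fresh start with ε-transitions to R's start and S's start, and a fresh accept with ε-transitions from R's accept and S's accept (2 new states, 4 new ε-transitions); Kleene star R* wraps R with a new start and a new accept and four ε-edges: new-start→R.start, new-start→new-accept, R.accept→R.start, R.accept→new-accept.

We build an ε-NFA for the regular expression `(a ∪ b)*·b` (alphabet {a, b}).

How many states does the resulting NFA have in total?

10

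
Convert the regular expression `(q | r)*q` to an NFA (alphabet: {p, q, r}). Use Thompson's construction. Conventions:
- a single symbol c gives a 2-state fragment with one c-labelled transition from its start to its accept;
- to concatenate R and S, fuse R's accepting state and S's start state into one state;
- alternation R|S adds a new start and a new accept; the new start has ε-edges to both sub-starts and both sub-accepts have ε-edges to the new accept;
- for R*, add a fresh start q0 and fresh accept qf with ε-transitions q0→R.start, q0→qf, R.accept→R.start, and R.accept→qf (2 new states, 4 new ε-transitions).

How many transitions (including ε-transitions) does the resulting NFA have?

Recursing over subexpressions:
Each of the 3 symbol leaves contributes 1 transition (1 symbol, 0 ε).
  q | r : 6 transitions (2 symbol, 4 ε)
  (q | r)* : 10 transitions (2 symbol, 8 ε)
  (q | r)*q : 11 transitions (3 symbol, 8 ε)

11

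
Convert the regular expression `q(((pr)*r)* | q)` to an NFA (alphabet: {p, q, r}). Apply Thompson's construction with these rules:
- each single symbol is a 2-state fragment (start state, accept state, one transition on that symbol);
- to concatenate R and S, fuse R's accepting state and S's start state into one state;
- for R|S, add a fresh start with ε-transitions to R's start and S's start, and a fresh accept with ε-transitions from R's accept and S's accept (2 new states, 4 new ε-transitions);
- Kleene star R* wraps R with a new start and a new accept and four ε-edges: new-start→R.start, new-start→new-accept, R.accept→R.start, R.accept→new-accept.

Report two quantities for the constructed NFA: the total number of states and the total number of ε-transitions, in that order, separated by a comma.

Recursing over subexpressions:
Each of the 5 symbol leaves contributes 2 states and 0 ε-transitions.
  pr = 3 states, 0 ε-transitions
  (pr)* = 5 states, 4 ε-transitions
  (pr)*r = 6 states, 4 ε-transitions
  ((pr)*r)* = 8 states, 8 ε-transitions
  ((pr)*r)* | q = 12 states, 12 ε-transitions
  q(((pr)*r)* | q) = 13 states, 12 ε-transitions

13, 12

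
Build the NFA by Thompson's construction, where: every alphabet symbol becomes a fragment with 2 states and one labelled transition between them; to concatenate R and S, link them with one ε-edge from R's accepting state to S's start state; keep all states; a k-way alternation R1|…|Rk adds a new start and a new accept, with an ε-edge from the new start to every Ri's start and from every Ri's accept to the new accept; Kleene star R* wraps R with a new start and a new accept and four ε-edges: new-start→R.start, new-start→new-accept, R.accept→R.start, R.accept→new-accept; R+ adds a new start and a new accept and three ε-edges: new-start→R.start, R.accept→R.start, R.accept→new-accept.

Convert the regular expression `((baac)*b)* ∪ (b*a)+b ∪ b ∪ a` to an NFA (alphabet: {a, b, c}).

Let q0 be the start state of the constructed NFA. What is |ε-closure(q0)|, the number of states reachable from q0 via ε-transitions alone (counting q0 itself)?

Work bottom-up. For each fragment F, track |ε-closure(F.start)| and whether F's accept lies in that closure (i.e. whether F accepts ε). A single-symbol fragment has closure size 1 and does not accept ε.
  baac → same as the first factor's closure: |closure| = 1
  (baac)* → new start has ε-edges to the inner start and to the new accept, so |closure| = 2 + 1 = 3
  (baac)*b → the left operand accepts ε, so the closure extends into the next operand (via the concat ε-link); |closure| = 3 + 1 = 4
  ((baac)*b)* → |closure| = 1 (new start) + 4 (body) + 1 (new accept) = 6
  b* → new start has ε-edges to the inner start and to the new accept, so |closure| = 2 + 1 = 3
  b*a → |closure| = 3 + 1 = 4 (closure spills across the concat boundary because the left factor accepts ε)
  (b*a)+ → |closure| = 1 + 4 = 5 (the body doesn't accept ε, so the new accept is not reached)
  (b*a)+b → |closure| equals the left operand's closure size = 5 (its accept is not ε-reachable, so the closure stops there)
  ((baac)*b)* ∪ (b*a)+b ∪ b ∪ a → new start ε-reaches every alternative's start; at least one alternative accepts ε, so the union's new accept is reached too: |closure| = 1 + 6 + 5 + 1 + 1 + 1 = 15

15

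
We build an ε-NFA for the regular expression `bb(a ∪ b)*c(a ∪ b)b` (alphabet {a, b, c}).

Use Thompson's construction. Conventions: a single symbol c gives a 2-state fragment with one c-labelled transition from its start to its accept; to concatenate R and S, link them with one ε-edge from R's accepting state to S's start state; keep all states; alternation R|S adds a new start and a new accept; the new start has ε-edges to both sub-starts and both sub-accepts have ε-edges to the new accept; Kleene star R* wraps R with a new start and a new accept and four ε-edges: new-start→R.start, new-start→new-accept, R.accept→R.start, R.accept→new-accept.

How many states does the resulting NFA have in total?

22

Recursing over subexpressions:
Each of the 8 symbol leaves contributes a 2-state fragment.
  a ∪ b → 6 states
  (a ∪ b)* → 8 states
  a ∪ b → 6 states
  bb(a ∪ b)*c(a ∪ b)b → 22 states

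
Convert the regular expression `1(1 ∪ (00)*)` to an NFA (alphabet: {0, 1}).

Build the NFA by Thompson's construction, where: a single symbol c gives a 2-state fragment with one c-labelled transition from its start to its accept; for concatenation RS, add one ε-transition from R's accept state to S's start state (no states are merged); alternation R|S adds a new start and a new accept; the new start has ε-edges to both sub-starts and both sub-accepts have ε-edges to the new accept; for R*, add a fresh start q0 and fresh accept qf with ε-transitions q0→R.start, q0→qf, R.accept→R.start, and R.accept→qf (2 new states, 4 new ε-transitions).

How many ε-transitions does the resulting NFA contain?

10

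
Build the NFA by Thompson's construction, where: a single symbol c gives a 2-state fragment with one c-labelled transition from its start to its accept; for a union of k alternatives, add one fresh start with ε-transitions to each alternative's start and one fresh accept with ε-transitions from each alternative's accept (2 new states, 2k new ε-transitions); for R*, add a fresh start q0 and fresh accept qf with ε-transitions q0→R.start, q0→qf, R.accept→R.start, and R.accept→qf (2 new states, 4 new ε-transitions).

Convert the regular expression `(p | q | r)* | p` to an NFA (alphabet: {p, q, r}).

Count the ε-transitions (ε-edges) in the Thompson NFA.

14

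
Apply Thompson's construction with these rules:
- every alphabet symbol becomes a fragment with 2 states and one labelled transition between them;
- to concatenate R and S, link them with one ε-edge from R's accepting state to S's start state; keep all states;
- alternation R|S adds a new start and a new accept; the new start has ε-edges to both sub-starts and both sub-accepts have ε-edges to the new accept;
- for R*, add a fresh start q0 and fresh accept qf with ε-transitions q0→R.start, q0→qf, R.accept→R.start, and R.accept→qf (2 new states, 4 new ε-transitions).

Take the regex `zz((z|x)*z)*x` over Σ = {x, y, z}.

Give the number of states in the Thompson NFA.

18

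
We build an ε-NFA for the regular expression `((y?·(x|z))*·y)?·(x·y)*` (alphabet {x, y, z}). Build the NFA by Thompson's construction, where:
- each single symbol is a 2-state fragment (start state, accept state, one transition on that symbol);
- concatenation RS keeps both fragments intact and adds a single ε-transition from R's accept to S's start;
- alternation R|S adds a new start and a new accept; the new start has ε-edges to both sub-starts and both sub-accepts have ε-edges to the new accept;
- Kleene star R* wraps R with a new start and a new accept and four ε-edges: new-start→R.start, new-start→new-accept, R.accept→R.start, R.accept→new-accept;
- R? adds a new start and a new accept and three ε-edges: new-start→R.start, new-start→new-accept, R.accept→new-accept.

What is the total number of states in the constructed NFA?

By structural recursion:
Each of the 6 symbol leaves contributes a 2-state fragment.
  y? : 4 states
  x|z : 6 states
  y?·(x|z) : 10 states
  (y?·(x|z))* : 12 states
  (y?·(x|z))*·y : 14 states
  ((y?·(x|z))*·y)? : 16 states
  x·y : 4 states
  (x·y)* : 6 states
  ((y?·(x|z))*·y)?·(x·y)* : 22 states

22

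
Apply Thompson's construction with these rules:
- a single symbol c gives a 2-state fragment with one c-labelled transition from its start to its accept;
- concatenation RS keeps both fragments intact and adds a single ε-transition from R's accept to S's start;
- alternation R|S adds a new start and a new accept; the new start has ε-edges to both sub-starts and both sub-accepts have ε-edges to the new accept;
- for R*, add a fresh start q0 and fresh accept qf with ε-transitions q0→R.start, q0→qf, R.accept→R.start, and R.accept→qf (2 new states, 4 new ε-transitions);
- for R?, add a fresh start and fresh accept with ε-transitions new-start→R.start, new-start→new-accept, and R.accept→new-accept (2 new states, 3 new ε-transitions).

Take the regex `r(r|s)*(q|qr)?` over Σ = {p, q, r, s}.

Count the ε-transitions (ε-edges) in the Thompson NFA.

18

Building bottom-up:
Each of the 6 symbol leaves contributes 0 ε-transitions.
  r|s = 4 ε-transitions
  (r|s)* = 8 ε-transitions
  qr = 1 ε-transition
  q|qr = 5 ε-transitions
  (q|qr)? = 8 ε-transitions
  r(r|s)*(q|qr)? = 18 ε-transitions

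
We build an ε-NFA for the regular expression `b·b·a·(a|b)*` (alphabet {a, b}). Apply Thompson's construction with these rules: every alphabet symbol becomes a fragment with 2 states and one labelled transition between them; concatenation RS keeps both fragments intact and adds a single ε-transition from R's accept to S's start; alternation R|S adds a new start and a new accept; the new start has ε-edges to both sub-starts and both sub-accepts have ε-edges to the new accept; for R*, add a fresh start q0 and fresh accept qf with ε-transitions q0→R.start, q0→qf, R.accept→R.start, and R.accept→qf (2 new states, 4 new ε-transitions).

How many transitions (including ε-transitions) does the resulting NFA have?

Bottom-up over the parse tree:
Each of the 5 symbol leaves contributes 1 transition (1 symbol, 0 ε).
  a|b = 6 transitions (2 symbol, 4 ε)
  (a|b)* = 10 transitions (2 symbol, 8 ε)
  b·b·a·(a|b)* = 16 transitions (5 symbol, 11 ε)

16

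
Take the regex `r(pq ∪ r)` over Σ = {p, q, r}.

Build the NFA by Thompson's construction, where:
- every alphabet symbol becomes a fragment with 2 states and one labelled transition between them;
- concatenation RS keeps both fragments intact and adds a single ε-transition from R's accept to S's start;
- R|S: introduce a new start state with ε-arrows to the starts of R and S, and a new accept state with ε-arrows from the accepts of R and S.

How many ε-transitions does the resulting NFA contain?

Building bottom-up:
Each of the 4 symbol leaves contributes 0 ε-transitions.
  pq — 1 ε-transition
  pq ∪ r — 5 ε-transitions
  r(pq ∪ r) — 6 ε-transitions

6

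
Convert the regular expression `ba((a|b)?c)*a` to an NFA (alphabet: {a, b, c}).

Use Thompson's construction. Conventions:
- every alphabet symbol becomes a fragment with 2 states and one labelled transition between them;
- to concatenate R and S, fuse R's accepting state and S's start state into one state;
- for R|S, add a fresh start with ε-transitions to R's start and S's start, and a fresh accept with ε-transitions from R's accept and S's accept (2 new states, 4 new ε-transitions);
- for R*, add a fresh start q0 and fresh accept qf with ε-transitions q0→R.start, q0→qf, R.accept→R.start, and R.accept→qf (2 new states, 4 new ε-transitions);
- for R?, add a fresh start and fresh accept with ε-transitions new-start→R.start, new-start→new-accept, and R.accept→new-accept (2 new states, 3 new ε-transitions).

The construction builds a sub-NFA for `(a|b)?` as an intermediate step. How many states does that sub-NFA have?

Fragment for `(a|b)?`:
Each of the 2 symbol leaves contributes a 2-state fragment.
  a|b — 6 states
  (a|b)? — 8 states

8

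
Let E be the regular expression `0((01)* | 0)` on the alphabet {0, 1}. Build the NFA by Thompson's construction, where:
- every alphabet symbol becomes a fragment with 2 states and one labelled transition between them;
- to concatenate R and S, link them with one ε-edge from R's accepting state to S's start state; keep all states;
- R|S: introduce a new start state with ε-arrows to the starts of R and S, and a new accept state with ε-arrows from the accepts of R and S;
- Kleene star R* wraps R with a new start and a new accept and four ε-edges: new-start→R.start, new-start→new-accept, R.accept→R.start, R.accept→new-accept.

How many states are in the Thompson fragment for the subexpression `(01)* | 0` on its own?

Fragment for `(01)* | 0`:
Each of the 3 symbol leaves contributes a 2-state fragment.
  01 = 4 states
  (01)* = 6 states
  (01)* | 0 = 10 states

10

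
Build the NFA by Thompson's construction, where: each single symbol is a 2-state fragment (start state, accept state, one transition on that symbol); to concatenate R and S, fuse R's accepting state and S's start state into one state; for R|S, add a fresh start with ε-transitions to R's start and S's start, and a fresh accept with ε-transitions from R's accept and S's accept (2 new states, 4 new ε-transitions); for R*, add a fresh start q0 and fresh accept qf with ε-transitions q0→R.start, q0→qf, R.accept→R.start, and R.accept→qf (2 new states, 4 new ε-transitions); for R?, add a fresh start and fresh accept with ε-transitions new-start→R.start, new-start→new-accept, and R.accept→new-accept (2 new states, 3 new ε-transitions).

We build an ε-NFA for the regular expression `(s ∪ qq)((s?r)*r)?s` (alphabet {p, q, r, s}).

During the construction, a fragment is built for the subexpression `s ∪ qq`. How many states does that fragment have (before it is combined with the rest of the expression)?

Fragment for `s ∪ qq`:
Each of the 3 symbol leaves contributes a 2-state fragment.
  qq = 3 states
  s ∪ qq = 7 states

7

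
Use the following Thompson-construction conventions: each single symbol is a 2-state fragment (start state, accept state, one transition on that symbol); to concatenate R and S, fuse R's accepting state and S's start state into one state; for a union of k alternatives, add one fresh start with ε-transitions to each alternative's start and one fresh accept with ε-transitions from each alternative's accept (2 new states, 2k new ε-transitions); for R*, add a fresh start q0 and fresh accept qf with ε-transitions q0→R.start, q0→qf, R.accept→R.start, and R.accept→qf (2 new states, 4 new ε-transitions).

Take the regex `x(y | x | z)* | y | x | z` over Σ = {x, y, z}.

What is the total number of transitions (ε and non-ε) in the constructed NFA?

Building bottom-up:
Each of the 7 symbol leaves contributes 1 transition (1 symbol, 0 ε).
  y | x | z : 9 transitions (3 symbol, 6 ε)
  (y | x | z)* : 13 transitions (3 symbol, 10 ε)
  x(y | x | z)* : 14 transitions (4 symbol, 10 ε)
  x(y | x | z)* | y | x | z : 25 transitions (7 symbol, 18 ε)

25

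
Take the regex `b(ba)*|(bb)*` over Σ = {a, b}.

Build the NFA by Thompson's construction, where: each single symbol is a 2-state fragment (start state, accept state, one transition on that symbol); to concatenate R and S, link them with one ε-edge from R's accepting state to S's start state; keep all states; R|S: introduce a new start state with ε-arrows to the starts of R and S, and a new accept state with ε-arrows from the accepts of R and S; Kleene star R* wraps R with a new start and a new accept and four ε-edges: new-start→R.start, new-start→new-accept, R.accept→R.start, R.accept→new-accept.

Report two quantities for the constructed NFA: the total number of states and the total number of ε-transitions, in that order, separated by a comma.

Bottom-up over the parse tree:
Each of the 5 symbol leaves contributes 2 states and 0 ε-transitions.
  ba → 4 states, 1 ε-transition
  (ba)* → 6 states, 5 ε-transitions
  b(ba)* → 8 states, 6 ε-transitions
  bb → 4 states, 1 ε-transition
  (bb)* → 6 states, 5 ε-transitions
  b(ba)*|(bb)* → 16 states, 15 ε-transitions

16, 15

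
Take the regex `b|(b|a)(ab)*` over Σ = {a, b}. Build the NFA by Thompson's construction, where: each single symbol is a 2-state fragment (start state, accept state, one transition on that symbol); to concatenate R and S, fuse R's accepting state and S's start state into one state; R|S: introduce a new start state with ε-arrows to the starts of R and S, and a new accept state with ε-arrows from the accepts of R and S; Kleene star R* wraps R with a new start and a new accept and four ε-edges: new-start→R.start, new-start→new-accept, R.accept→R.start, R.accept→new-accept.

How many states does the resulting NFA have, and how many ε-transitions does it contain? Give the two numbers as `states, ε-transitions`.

Recursing over subexpressions:
Each of the 5 symbol leaves contributes 2 states and 0 ε-transitions.
  b|a — 6 states, 4 ε-transitions
  ab — 3 states, 0 ε-transitions
  (ab)* — 5 states, 4 ε-transitions
  (b|a)(ab)* — 10 states, 8 ε-transitions
  b|(b|a)(ab)* — 14 states, 12 ε-transitions

14, 12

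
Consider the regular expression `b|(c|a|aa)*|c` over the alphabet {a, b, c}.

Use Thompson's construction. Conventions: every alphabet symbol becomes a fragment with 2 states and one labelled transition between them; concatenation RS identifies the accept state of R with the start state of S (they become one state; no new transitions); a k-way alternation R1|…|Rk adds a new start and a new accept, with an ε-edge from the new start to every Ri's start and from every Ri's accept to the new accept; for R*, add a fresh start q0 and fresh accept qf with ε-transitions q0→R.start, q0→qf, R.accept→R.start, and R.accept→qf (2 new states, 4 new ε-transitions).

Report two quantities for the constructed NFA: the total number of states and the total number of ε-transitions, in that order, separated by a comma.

Per subexpression:
Each of the 6 symbol leaves contributes 2 states and 0 ε-transitions.
  aa — 3 states, 0 ε-transitions
  c|a|aa — 9 states, 6 ε-transitions
  (c|a|aa)* — 11 states, 10 ε-transitions
  b|(c|a|aa)*|c — 17 states, 16 ε-transitions

17, 16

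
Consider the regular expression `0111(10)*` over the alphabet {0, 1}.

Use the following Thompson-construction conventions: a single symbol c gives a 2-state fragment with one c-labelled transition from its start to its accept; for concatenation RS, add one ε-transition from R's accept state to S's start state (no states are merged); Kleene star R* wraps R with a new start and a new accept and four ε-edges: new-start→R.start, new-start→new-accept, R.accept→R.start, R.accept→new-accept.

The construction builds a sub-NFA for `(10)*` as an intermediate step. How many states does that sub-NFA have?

6

Fragment for `(10)*`:
Each of the 2 symbol leaves contributes a 2-state fragment.
  10 — 4 states
  (10)* — 6 states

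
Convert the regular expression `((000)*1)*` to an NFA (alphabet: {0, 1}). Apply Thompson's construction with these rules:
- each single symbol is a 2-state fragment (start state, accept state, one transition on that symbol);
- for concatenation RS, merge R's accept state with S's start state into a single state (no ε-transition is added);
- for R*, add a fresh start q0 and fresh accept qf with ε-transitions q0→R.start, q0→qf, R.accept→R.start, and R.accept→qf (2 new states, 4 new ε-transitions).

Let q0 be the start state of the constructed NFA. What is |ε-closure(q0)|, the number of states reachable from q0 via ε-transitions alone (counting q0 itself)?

5

Work bottom-up. For each fragment F, track |ε-closure(F.start)| and whether F's accept lies in that closure (i.e. whether F accepts ε). A single-symbol fragment has closure size 1 and does not accept ε.
  000 : |closure| equals the left operand's closure size = 1 (its accept is not ε-reachable, so the closure stops there)
  (000)* : |closure| = 1 (new start) + 1 (body) + 1 (new accept) = 3
  (000)*1 : |closure| = 3 + (1−1) = 3 (closure spills across the concat boundary because the left factor accepts ε)
  ((000)*1)* : |closure| = 1 (new start) + 3 (body) + 1 (new accept) = 5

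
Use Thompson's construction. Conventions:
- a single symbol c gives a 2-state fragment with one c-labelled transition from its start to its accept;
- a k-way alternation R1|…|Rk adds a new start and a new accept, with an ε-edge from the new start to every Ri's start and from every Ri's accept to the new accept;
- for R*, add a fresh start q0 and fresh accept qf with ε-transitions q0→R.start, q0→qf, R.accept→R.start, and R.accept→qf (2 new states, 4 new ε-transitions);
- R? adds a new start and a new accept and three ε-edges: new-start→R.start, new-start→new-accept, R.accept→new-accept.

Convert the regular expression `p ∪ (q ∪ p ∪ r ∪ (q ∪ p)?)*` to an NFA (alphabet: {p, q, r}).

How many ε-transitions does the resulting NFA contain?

Recursing over subexpressions:
Each of the 6 symbol leaves contributes 0 ε-transitions.
  q ∪ p — 4 ε-transitions
  (q ∪ p)? — 7 ε-transitions
  q ∪ p ∪ r ∪ (q ∪ p)? — 15 ε-transitions
  (q ∪ p ∪ r ∪ (q ∪ p)?)* — 19 ε-transitions
  p ∪ (q ∪ p ∪ r ∪ (q ∪ p)?)* — 23 ε-transitions

23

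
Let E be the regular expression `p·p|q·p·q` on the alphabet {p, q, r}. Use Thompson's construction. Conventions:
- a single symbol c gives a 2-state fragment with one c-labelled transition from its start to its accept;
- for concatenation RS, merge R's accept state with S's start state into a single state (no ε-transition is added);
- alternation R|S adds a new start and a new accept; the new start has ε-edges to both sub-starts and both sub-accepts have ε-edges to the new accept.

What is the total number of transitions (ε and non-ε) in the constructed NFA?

Bottom-up over the parse tree:
Each of the 5 symbol leaves contributes 1 transition (1 symbol, 0 ε).
  p·p → 2 transitions (2 symbol, 0 ε)
  q·p·q → 3 transitions (3 symbol, 0 ε)
  p·p|q·p·q → 9 transitions (5 symbol, 4 ε)

9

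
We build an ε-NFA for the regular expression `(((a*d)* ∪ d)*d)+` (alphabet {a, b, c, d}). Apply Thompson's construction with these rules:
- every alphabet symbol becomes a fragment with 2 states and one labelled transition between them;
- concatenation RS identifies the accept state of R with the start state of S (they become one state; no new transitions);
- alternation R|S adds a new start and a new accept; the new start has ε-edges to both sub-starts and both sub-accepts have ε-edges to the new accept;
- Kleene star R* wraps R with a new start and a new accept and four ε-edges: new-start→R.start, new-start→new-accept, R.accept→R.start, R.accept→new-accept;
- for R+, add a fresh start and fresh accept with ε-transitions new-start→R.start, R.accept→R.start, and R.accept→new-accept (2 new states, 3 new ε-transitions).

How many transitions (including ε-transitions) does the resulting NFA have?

23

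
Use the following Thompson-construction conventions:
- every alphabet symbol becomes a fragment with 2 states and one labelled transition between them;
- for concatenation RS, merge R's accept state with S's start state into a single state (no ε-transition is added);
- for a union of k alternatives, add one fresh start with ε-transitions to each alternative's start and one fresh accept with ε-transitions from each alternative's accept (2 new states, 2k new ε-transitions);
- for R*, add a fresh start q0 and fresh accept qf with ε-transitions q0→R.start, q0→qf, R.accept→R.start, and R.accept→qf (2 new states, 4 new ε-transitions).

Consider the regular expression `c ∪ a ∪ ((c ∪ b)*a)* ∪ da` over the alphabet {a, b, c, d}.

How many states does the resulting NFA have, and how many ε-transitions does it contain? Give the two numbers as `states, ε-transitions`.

Recursing over subexpressions:
Each of the 7 symbol leaves contributes 2 states and 0 ε-transitions.
  c ∪ b : 6 states, 4 ε-transitions
  (c ∪ b)* : 8 states, 8 ε-transitions
  (c ∪ b)*a : 9 states, 8 ε-transitions
  ((c ∪ b)*a)* : 11 states, 12 ε-transitions
  da : 3 states, 0 ε-transitions
  c ∪ a ∪ ((c ∪ b)*a)* ∪ da : 20 states, 20 ε-transitions

20, 20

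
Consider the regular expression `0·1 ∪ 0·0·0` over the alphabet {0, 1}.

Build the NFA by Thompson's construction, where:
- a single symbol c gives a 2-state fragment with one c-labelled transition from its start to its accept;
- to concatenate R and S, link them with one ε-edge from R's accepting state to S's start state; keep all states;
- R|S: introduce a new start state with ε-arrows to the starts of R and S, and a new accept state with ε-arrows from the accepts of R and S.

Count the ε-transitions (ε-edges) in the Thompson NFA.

7

Building bottom-up:
Each of the 5 symbol leaves contributes 0 ε-transitions.
  0·1 — 1 ε-transition
  0·0·0 — 2 ε-transitions
  0·1 ∪ 0·0·0 — 7 ε-transitions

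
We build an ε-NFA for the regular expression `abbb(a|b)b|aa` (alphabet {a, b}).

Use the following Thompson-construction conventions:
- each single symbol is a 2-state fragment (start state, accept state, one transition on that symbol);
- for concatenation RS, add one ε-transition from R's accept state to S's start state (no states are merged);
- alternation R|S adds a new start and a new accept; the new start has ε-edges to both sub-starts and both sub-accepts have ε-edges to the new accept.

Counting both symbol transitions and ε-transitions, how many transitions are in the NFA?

By structural recursion:
Each of the 9 symbol leaves contributes 1 transition (1 symbol, 0 ε).
  a|b — 6 transitions (2 symbol, 4 ε)
  abbb(a|b)b — 16 transitions (7 symbol, 9 ε)
  aa — 3 transitions (2 symbol, 1 ε)
  abbb(a|b)b|aa — 23 transitions (9 symbol, 14 ε)

23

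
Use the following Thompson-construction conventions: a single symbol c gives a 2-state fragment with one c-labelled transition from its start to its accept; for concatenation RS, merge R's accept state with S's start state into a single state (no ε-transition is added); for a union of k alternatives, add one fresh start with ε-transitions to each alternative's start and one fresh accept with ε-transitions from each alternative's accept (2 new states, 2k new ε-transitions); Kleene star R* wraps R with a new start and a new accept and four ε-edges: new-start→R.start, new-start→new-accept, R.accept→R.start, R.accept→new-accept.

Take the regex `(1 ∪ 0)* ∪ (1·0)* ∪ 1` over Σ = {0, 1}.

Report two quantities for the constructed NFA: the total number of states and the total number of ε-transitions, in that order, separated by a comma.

17, 18

Bottom-up over the parse tree:
Each of the 5 symbol leaves contributes 2 states and 0 ε-transitions.
  1 ∪ 0 → 6 states, 4 ε-transitions
  (1 ∪ 0)* → 8 states, 8 ε-transitions
  1·0 → 3 states, 0 ε-transitions
  (1·0)* → 5 states, 4 ε-transitions
  (1 ∪ 0)* ∪ (1·0)* ∪ 1 → 17 states, 18 ε-transitions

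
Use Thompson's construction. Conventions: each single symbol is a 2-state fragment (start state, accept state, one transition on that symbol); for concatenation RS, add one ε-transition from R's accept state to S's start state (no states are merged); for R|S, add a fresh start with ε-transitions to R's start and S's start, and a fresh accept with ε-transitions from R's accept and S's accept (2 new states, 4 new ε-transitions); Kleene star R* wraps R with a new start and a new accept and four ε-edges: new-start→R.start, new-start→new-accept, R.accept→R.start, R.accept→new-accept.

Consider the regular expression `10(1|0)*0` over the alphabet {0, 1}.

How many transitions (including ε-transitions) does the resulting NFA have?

Per subexpression:
Each of the 5 symbol leaves contributes 1 transition (1 symbol, 0 ε).
  1|0 : 6 transitions (2 symbol, 4 ε)
  (1|0)* : 10 transitions (2 symbol, 8 ε)
  10(1|0)*0 : 16 transitions (5 symbol, 11 ε)

16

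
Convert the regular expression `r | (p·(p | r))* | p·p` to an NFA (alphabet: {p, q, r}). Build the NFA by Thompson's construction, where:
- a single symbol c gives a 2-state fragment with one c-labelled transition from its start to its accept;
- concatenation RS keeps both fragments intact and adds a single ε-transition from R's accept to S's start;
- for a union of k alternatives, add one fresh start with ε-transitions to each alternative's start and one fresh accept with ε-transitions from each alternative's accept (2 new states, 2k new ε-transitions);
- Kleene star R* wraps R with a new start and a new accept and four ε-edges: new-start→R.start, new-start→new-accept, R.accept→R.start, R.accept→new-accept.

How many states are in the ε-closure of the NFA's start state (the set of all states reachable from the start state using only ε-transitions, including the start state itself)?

7

Work bottom-up. For each fragment F, track |ε-closure(F.start)| and whether F's accept lies in that closure (i.e. whether F accepts ε). A single-symbol fragment has closure size 1 and does not accept ε.
  p | r : |ε-closure| = 1 + 1 + 1 = 3 (the new accept is not ε-reachable since no branch accepts ε)
  p·(p | r) : same as the first factor's closure: |ε-closure| = 1
  (p·(p | r))* : the star's fresh start ε-reaches both the body's start and the fresh accept: |ε-closure| = 2 + 1 = 3
  p·p : |ε-closure| equals the left operand's closure size = 1 (its accept is not ε-reachable, so the closure stops there)
  r | (p·(p | r))* | p·p : |ε-closure| = 1 (new start) + (1 + 3 + 1) + 1 (new accept, since some branch ε-reaches its own accept) = 7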